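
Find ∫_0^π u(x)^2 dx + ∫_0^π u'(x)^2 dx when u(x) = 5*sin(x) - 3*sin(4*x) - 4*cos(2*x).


||u||_{H^1(0,π)}^2 = 400/3 + 283*π/2

u'(x) = 8*sin(2*x) + 5*cos(x) - 12*cos(4*x).
Expand u² and (u')² and integrate term by term on (0, π), using: for integers n ≥ 1, ∫_0^π sin²(nx) dx = ∫_0^π cos²(nx) dx = π/2; for n ≠ n', ∫_0^π sin(nx)sin(n'x) dx = ∫_0^π cos(nx)cos(n'x) dx = 0; and by product-to-sum, ∫_0^π sin(nx)cos(n'x) dx = ½∫_0^π [sin((n+n')x) + sin((n−n')x)] dx, which is 0 when n+n' is even and 2n/(n²−n'²) when n+n' is odd (it need not vanish on (0, π)).
  u² squared terms: (-4)²·∫cos(2x)² dx = 16·π/2 = 8*π;  (-3)²·∫sin(4x)² dx = 9·π/2 = 9*π/2;  (5)²·∫sin(x)² dx = 25·π/2 = 25*π/2.
  u² cross terms: 2·(-4)·(-3)·∫cos(2x)·sin(4x) dx = 24·(0) = 0;  2·(-4)·(5)·∫cos(2x)·sin(x) dx = -40·(-2/3) = 80/3;  2·(-3)·(5)·∫sin(4x)·sin(x) dx = -30·(0) = 0.
  So ∫_0^π u² dx = 8*π + 9*π/2 + 25*π/2 + 0 + 80/3 + 0 = 80/3 + 25*π.
  (u')² squared terms: (-12)²·∫cos(4x)² dx = 144·π/2 = 72*π;  (5)²·∫cos(x)² dx = 25·π/2 = 25*π/2;  (8)²·∫sin(2x)² dx = 64·π/2 = 32*π.
  (u')² cross terms: 2·(-12)·(5)·∫cos(4x)·cos(x) dx = -120·(0) = 0;  2·(-12)·(8)·∫cos(4x)·sin(2x) dx = -192·(0) = 0;  2·(5)·(8)·∫cos(x)·sin(2x) dx = 80·(4/3) = 320/3.
  So ∫_0^π (u')² dx = 72*π + 25*π/2 + 32*π + 0 + 0 + 320/3 = 320/3 + 233*π/2.
||u||_{H^1}^2 = (80/3 + 25*π) + (320/3 + 233*π/2) = 400/3 + 283*π/2.


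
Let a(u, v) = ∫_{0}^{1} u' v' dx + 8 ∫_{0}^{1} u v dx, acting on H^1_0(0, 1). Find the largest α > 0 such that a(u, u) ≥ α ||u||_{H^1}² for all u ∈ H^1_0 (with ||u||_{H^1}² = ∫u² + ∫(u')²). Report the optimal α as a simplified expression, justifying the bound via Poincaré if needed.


α = 1

Coercivity of a(·,·) on H^1_0(0, 1) means a(u, u) ≥ α ||u||_{H^1}² for every u ∈ H^1_0.
The interval has length L = 1, and Poincaré/coercivity depend only on L. Here a(u, u) = ∫(u')² + (8)·∫u².
Here c = 8 ≥ 1, so a(u,u) = ∫(u')² + c∫u² ≥ ∫(u')² + ∫u² = ||u||_{H^1}², i.e. α = 1 works. No larger α is possible: a(u,u) ≥ α||u||_{H^1}² means (1−α)∫(u')² ≥ (α−c)∫u², and for the modes u_n = sin(nπ(x−x₀)/L) (x₀ the left endpoint) one has ∫u_n²/∫(u_n')² = (L/(nπ))² → 0, so a(u_n,u_n)/||u_n||_{H^1}² → 1. Hence the optimal constant is α = 1.
Therefore α = 1.


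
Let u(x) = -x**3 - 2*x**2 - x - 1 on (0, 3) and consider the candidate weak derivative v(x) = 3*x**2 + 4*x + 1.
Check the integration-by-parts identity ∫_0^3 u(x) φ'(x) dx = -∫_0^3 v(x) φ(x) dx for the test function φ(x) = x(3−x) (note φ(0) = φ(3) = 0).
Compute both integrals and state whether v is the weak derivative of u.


LHS = 1359/20, RHS = -1359/20. No, v is not the weak derivative of u.

u(x) = -x**3 - 2*x**2 - x - 1, classical derivative u'(x) = -3*x**2 - 4*x - 1.
φ(x) = x(3−x), so φ'(x) = 3 - 2*x.
Note φ(0) = φ(3) = 0, so the boundary term u·φ vanishes.
LHS = ∫_0^3 u(x) φ'(x) dx = ∫_0^3 (2*x^4 + x^3 - 4*x^2 - x - 3) dx. Term by term:
  ∫_0^3 2*x^4 dx = 486/5;  ∫_0^3 x^3 dx = 81/4;  ∫_0^3 -4*x^2 dx = -36;
  ∫_0^3 -x dx = -9/2;  ∫_0^3 -3 dx = -9.
Sum: 486/5 + 81/4 − 36 − 9/2 − 9 = 1359/20.
So LHS = 1359/20.
∫_0^3 v(x) φ(x) dx = ∫_0^3 (-3*x^4 + 5*x^3 + 11*x^2 + 3*x) dx. Term by term:
  ∫_0^3 -3*x^4 dx = -729/5;  ∫_0^3 5*x^3 dx = 405/4;  ∫_0^3 11*x^2 dx = 99;
  ∫_0^3 3*x dx = 27/2.
Sum: -729/5 + 405/4 + 99 + 27/2 = 1359/20.
So RHS = -∫_0^3 v(x) φ(x) dx = -1359/20.
LHS − RHS = 1359/10 ≠ 0, so the identity fails.
(For a valid weak derivative the identity must hold for EVERY test function, in particular this one. The failure shows v is NOT the weak derivative of u.)
Correct weak derivative would be u'(x) = -3*x**2 - 4*x - 1.


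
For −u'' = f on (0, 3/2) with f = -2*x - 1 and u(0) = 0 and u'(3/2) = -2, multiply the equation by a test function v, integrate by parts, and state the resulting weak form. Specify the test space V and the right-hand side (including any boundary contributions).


V = {v ∈ H^1(0, 3/2) : v(0) = 0} (test functions vanish at x = 0 where u is specified); weak form: ∫_0^3/2 u'v' dx = ∫_0^3/2 (-2*x - 1) v dx − 2·v(3/2) for all v ∈ V.

Multiply both sides by a test function v and integrate from 0 to 3/2:
  ∫_0^3/2 −u''(x) v(x) dx = ∫_0^3/2 f(x) v(x) dx.
Integrate the LHS by parts once:
  ∫_0^3/2 −u'' v dx = −[u'(x) v(x)]_0^3/2 + ∫_0^3/2 u'(x) v'(x) dx.
Thus ∫_0^3/2 u'(x) v'(x) dx = ∫_0^3/2 f(x) v(x) dx + [u'(x) v(x)]_0^3/2.
Choose V so that boundary terms are either known or forced to vanish.
Mixed BC: u(0) = 0 (Dirichlet) and u'(3/2) = -2 (Neumann). Define V = {v ∈ H^1(0, 3/2) : v(0) = 0}. Then [u' v]_0^3/2 = u'(3/2)·v(3/2) − u'(0)·0 = − 2·v(3/2).
Weak formulation: find u (satisfying any essential BC) such that ∫_0^3/2 u'(x) v'(x) dx = ∫_0^3/2 f v dx − 2·v(3/2) for all v ∈ V (Dirichlet at 0 absorbed into V; Neumann datum at x = 3/2 contributes the boundary term).
Substituting f(x) = -2*x - 1, the right-hand side is ∫_0^3/2 (-2*x - 1) v dx − 2·v(3/2).


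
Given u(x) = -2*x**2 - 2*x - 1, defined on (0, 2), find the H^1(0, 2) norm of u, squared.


||u||_{H^1}^2 = 858/5

The H^1 norm (squared) on an interval (0, L) is
  ||u||_{H^1}^2 = ∫_0^L u(x)^2 dx + ∫_0^L u'(x)^2 dx.
Compute u'(x) = -4*x - 2.
Then u(x)^2 = 4*x**4 + 8*x**3 + 8*x**2 + 4*x + 1 and u'(x)^2 = 16*x**2 + 16*x + 4.
Integrate each monomial from 0 to 2 using ∫_0^2 c·x^n dx = c·2^(n+1)/(n+1):
  ∫_0^2 u(x)^2 dx = ∫_0^2 (4*x^4 + 8*x^3 + 8*x^2 + 4*x + 1) dx. Term by term:
    ∫_0^2 4*x^4 dx = 128/5;  ∫_0^2 8*x^3 dx = 32;  ∫_0^2 8*x^2 dx = 64/3;
    ∫_0^2 4*x dx = 8;  ∫_0^2 1 dx = 2.
  Sum: 128/5 + 32 + 64/3 + 8 + 2 = 1334/15.
  ∫_0^2 u'(x)^2 dx = ∫_0^2 (16*x^2 + 16*x + 4) dx. Term by term:
    ∫_0^2 16*x^2 dx = 128/3;  ∫_0^2 16*x dx = 32;  ∫_0^2 4 dx = 8.
  Sum: 128/3 + 32 + 8 = 248/3.
Adding: ||u||_{H^1}^2 = 1334/15 + 248/3 = 858/5.


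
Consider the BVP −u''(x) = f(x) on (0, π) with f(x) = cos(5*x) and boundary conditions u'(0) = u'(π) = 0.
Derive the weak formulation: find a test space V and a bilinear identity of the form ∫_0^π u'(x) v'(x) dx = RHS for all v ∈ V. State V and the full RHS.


V = H^1(0, π) (no boundary constraint on v; u is determined up to an additive constant); weak form: ∫_0^π u'v' dx = ∫_0^π (cos(5*x)) v dx for all v ∈ V.

Multiply both sides by a test function v and integrate from 0 to π:
  ∫_0^π −u''(x) v(x) dx = ∫_0^π f(x) v(x) dx.
Integrate the LHS by parts once:
  ∫_0^π −u'' v dx = −[u'(x) v(x)]_0^π + ∫_0^π u'(x) v'(x) dx.
Thus ∫_0^π u'(x) v'(x) dx = ∫_0^π f(x) v(x) dx + [u'(x) v(x)]_0^π.
Choose V so that boundary terms are either known or forced to vanish.
u has homogeneous Neumann: u'(0) = u'(π) = 0. So [u' v]_0^π = 0·v(π) − 0·v(0) = 0 for any v; take V = H^1(0, π).
Weak formulation: find u (satisfying any essential BC) such that ∫_0^π u'(x) v'(x) dx = ∫_0^π f v dx for all v ∈ V (homogeneous Neumann, so boundary terms vanish).
Substituting f(x) = cos(5*x), the right-hand side is ∫_0^π (cos(5*x)) v dx.
Compatibility check (pure Neumann): taking v ≡ 1 ∈ V gives 0 = ∫_0^π f dx + (0) − (0), i.e. ∫_0^π f dx must equal u'(0) − u'(π) = 0. Indeed ∫_0^π (cos(5*x)) dx = 0, so the data are compatible. The solution is then unique only up to an additive constant (fix it e.g. by requiring ∫_0^π u dx = 0).


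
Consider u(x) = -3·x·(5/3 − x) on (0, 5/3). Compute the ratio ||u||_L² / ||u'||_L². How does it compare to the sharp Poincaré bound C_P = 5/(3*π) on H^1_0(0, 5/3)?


||u||_L² / ||u'||_L² = sqrt(10)/6 < C_P = 5/(3*π).

u(x) = -3·x·(5/3 − x), so u'(x) = 6*x - 5.
u(x) = -3·x·(5/3 − x) vanishes at x = 0 and x = 5/3, so u ∈ H^1_0(0, 5/3). Differentiate via the product rule and integrate the resulting polynomials term by term.
  ∫_0^5/3 u² dx = ∫_0^5/3 (9*x^4 - 30*x^3 + 25*x^2) dx. Term by term:
    ∫_0^5/3 9*x^4 dx = 625/27;  ∫_0^5/3 -30*x^3 dx = -3125/54;  ∫_0^5/3 25*x^2 dx = 3125/81.
  Sum: 625/27 − 3125/54 + 3125/81 = 625/162.
  ∫_0^5/3 (u')² dx = ∫_0^5/3 (36*x^2 - 60*x + 25) dx. Term by term:
    ∫_0^5/3 36*x^2 dx = 500/9;  ∫_0^5/3 -60*x dx = -250/3;  ∫_0^5/3 25 dx = 125/3.
  Sum: 500/9 − 250/3 + 125/3 = 125/9.
∫_0^5/3 u² dx = 625/162, so ||u||_L² = 25*sqrt(2)/18.
∫_0^5/3 (u')² dx = 125/9, so ||u'||_L² = 5*sqrt(5)/3.
Ratio ||u||_L² / ||u'||_L² = sqrt(10)/6.
Sharp Poincaré constant on H^1_0(0, 5/3) is C_P = L/π = 5/(3*π), achieved by sin(3*π/5·x).
A polynomial bump cannot attain the sharp Poincaré constant (only the first sine eigenfunction does), so the ratio is strictly less than C_P, consistent with ||u||_L² ≤ C_P ||u'||_L².


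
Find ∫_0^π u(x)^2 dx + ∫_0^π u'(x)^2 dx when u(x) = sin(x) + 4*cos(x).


||u||_{H^1(0,π)}^2 = 17*π

u'(x) = -4*sin(x) + cos(x).
Expand u² and (u')² and integrate term by term on (0, π), using: for integers n ≥ 1, ∫_0^π sin²(nx) dx = ∫_0^π cos²(nx) dx = π/2; for n ≠ n', ∫_0^π sin(nx)sin(n'x) dx = ∫_0^π cos(nx)cos(n'x) dx = 0; and by product-to-sum, ∫_0^π sin(nx)cos(n'x) dx = ½∫_0^π [sin((n+n')x) + sin((n−n')x)] dx, which is 0 when n+n' is even and 2n/(n²−n'²) when n+n' is odd (it need not vanish on (0, π)).
  u² squared terms: (4)²·∫cos(x)² dx = 16·π/2 = 8*π;  (1)²·∫sin(x)² dx = 1·π/2 = π/2.
  u² cross terms: 2·(4)·(1)·∫cos(x)·sin(x) dx = 8·(0) = 0.
  So ∫_0^π u² dx = 8*π + π/2 + 0 = 17*π/2.
  (u')² squared terms: (-4)²·∫sin(x)² dx = 16·π/2 = 8*π;  (1)²·∫cos(x)² dx = 1·π/2 = π/2.
  (u')² cross terms: 2·(-4)·(1)·∫sin(x)·cos(x) dx = -8·(0) = 0.
  So ∫_0^π (u')² dx = 8*π + π/2 + 0 = 17*π/2.
||u||_{H^1}^2 = (17*π/2) + (17*π/2) = 17*π.


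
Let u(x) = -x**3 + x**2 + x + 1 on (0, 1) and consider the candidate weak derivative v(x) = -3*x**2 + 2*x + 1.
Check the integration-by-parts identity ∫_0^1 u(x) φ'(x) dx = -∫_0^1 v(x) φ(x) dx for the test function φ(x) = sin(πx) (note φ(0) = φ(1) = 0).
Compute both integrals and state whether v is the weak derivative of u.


LHS = (-12 - π^2)/π^3, RHS = (-12 - π^2)/π^3. Yes, v = u' weakly.

u(x) = -x**3 + x**2 + x + 1, classical derivative u'(x) = -3*x**2 + 2*x + 1.
φ(x) = sin(πx), so φ'(x) = π*cos(π*x).
Note φ(0) = φ(1) = 0, so the boundary term u·φ vanishes.
LHS = ∫_0^1 u(x) φ'(x) dx = ∫_0^1 (-π*x^3*cos(π*x) + π*x^2*cos(π*x) + π*x*cos(π*x) + π*cos(π*x)) dx. Term by term:
  ∫_0^1 π*cos(π*x) dx = 0;  ∫_0^1 π*x*cos(π*x) dx = -2/π;  ∫_0^1 π*x^2*cos(π*x) dx = -2/π;
  ∫_0^1 -π*x^3*cos(π*x) dx = -12/π^3 + 3/π.
Sum: 0 − 2/π − 2/π + -12/π^3 + 3/π = (-12 - π^2)/π^3.
So LHS = (-12 - π^2)/π^3.
∫_0^1 v(x) φ(x) dx = ∫_0^1 (-3*x^2*sin(π*x) + 2*x*sin(π*x) + sin(π*x)) dx. Term by term:
  ∫_0^1 -3*x^2*sin(π*x) dx = -3/π + 12/π^3;  ∫_0^1 2*x*sin(π*x) dx = 2/π;  ∫_0^1 sin(π*x) dx = 2/π.
Sum: -3/π + 12/π^3 + 2/π + 2/π = (π^2 + 12)/π^3.
So RHS = -∫_0^1 v(x) φ(x) dx = (-12 - π^2)/π^3.
LHS = RHS, so the identity holds for this test φ.
Moreover u is smooth here and v(x) = u'(x) = -3*x**2 + 2*x + 1 pointwise, so the identity holds for every test function. Hence v is the weak derivative of u.


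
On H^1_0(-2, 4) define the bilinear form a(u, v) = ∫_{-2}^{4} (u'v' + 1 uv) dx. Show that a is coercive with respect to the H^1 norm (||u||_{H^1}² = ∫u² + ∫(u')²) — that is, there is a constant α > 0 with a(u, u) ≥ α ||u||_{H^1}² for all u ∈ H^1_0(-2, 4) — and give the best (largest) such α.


α = 1

Coercivity of a(·,·) on H^1_0(-2, 4) means a(u, u) ≥ α ||u||_{H^1}² for every u ∈ H^1_0.
The interval has length L = 6, and Poincaré/coercivity depend only on L. Here a(u, u) = ∫(u')² + (1)·∫u².
Here c = 1 ≥ 1, so a(u,u) = ∫(u')² + c∫u² ≥ ∫(u')² + ∫u² = ||u||_{H^1}², i.e. α = 1 works. No larger α is possible: a(u,u) ≥ α||u||_{H^1}² means (1−α)∫(u')² ≥ (α−c)∫u², and for the modes u_n = sin(nπ(x−x₀)/L) (x₀ the left endpoint) one has ∫u_n²/∫(u_n')² = (L/(nπ))² → 0, so a(u_n,u_n)/||u_n||_{H^1}² → 1. Hence the optimal constant is α = 1.
Therefore α = 1.


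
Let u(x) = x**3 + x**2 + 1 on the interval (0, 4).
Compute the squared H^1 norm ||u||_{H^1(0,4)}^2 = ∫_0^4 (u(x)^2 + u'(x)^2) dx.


||u||_{H^1}^2 = 142420/21

The H^1 norm (squared) on an interval (0, L) is
  ||u||_{H^1}^2 = ∫_0^L u(x)^2 dx + ∫_0^L u'(x)^2 dx.
Compute u'(x) = 3*x**2 + 2*x.
Then u(x)^2 = x**6 + 2*x**5 + x**4 + 2*x**3 + 2*x**2 + 1 and u'(x)^2 = 9*x**4 + 12*x**3 + 4*x**2.
Integrate each monomial from 0 to 4 using ∫_0^4 c·x^n dx = c·4^(n+1)/(n+1):
  ∫_0^4 u(x)^2 dx = ∫_0^4 (x^6 + 2*x^5 + x^4 + 2*x^3 + 2*x^2 + 1) dx. Term by term:
    ∫_0^4 x^6 dx = 16384/7;  ∫_0^4 2*x^5 dx = 4096/3;  ∫_0^4 x^4 dx = 1024/5;
    ∫_0^4 2*x^3 dx = 128;  ∫_0^4 2*x^2 dx = 128/3;  ∫_0^4 1 dx = 4.
  Sum: 16384/7 + 4096/3 + 1024/5 + 128 + 128/3 + 4 = 142988/35.
  ∫_0^4 u'(x)^2 dx = ∫_0^4 (9*x^4 + 12*x^3 + 4*x^2) dx. Term by term:
    ∫_0^4 9*x^4 dx = 9216/5;  ∫_0^4 12*x^3 dx = 768;  ∫_0^4 4*x^2 dx = 256/3.
  Sum: 9216/5 + 768 + 256/3 = 40448/15.
Adding: ||u||_{H^1}^2 = 142988/35 + 40448/15 = 142420/21.


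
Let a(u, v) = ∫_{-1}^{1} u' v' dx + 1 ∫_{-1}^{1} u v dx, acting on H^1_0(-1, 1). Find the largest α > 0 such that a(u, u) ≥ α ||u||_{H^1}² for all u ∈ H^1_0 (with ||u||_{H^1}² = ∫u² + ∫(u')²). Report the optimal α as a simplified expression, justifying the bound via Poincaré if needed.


α = 1

Coercivity of a(·,·) on H^1_0(-1, 1) means a(u, u) ≥ α ||u||_{H^1}² for every u ∈ H^1_0.
The interval has length L = 2, and Poincaré/coercivity depend only on L. Here a(u, u) = ∫(u')² + (1)·∫u².
Here c = 1 ≥ 1, so a(u,u) = ∫(u')² + c∫u² ≥ ∫(u')² + ∫u² = ||u||_{H^1}², i.e. α = 1 works. No larger α is possible: a(u,u) ≥ α||u||_{H^1}² means (1−α)∫(u')² ≥ (α−c)∫u², and for the modes u_n = sin(nπ(x−x₀)/L) (x₀ the left endpoint) one has ∫u_n²/∫(u_n')² = (L/(nπ))² → 0, so a(u_n,u_n)/||u_n||_{H^1}² → 1. Hence the optimal constant is α = 1.
Therefore α = 1.


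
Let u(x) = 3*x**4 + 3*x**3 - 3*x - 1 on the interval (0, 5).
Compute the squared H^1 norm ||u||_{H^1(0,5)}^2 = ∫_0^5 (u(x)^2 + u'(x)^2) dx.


||u||_{H^1}^2 = 142154125/28

The H^1 norm (squared) on an interval (0, L) is
  ||u||_{H^1}^2 = ∫_0^L u(x)^2 dx + ∫_0^L u'(x)^2 dx.
Compute u'(x) = 12*x**3 + 9*x**2 - 3.
Then u(x)^2 = 9*x**8 + 18*x**7 + 9*x**6 - 18*x**5 - 24*x**4 - 6*x**3 + 9*x**2 + 6*x + 1 and u'(x)^2 = 144*x**6 + 216*x**5 + 81*x**4 - 72*x**3 - 54*x**2 + 9.
Integrate each monomial from 0 to 5 using ∫_0^5 c·x^n dx = c·5^(n+1)/(n+1):
  ∫_0^5 u(x)^2 dx = ∫_0^5 (9*x^8 + 18*x^7 + 9*x^6 - 18*x^5 - 24*x^4 - 6*x^3 + 9*x^2 + 6*x + 1) dx. Term by term:
    ∫_0^5 9*x^8 dx = 1953125;  ∫_0^5 18*x^7 dx = 3515625/4;  ∫_0^5 9*x^6 dx = 703125/7;
    ∫_0^5 -18*x^5 dx = -46875;  ∫_0^5 -24*x^4 dx = -15000;  ∫_0^5 -6*x^3 dx = -1875/2;
    ∫_0^5 9*x^2 dx = 375;  ∫_0^5 6*x dx = 75;  ∫_0^5 1 dx = 5.
  Sum: 1953125 + 3515625/4 + 703125/7 − 46875 − 15000 − 1875/2 + 375 + 75 + 5 = 80363365/28.
  ∫_0^5 u'(x)^2 dx = ∫_0^5 (144*x^6 + 216*x^5 + 81*x^4 - 72*x^3 - 54*x^2 + 9) dx. Term by term:
    ∫_0^5 144*x^6 dx = 11250000/7;  ∫_0^5 216*x^5 dx = 562500;  ∫_0^5 81*x^4 dx = 50625;
    ∫_0^5 -72*x^3 dx = -11250;  ∫_0^5 -54*x^2 dx = -2250;  ∫_0^5 9 dx = 45.
  Sum: 11250000/7 + 562500 + 50625 − 11250 − 2250 + 45 = 15447690/7.
Adding: ||u||_{H^1}^2 = 80363365/28 + 15447690/7 = 142154125/28.


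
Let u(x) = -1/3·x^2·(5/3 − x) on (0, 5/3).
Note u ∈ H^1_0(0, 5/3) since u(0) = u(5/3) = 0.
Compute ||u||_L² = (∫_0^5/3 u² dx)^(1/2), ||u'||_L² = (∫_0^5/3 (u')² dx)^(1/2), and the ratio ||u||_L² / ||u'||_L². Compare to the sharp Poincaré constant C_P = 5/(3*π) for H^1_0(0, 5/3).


||u||_L² / ||u'||_L² = 5*sqrt(14)/42 < C_P = 5/(3*π).

u(x) = -1/3·x^2·(5/3 − x), so u'(x) = x*(9*x - 10)/9.
u(x) = -1/3·x^2·(5/3 − x) vanishes at x = 0 and x = 5/3, so u ∈ H^1_0(0, 5/3). Differentiate via the product rule and integrate the resulting polynomials term by term.
  ∫_0^5/3 u² dx = ∫_0^5/3 (x^6/9 - 10*x^5/27 + 25*x^4/81) dx. Term by term:
    ∫_0^5/3 x^6/9 dx = 78125/137781;  ∫_0^5/3 -10*x^5/27 dx = -78125/59049;  ∫_0^5/3 25*x^4/81 dx = 15625/19683.
  Sum: 78125/137781 − 78125/59049 + 15625/19683 = 15625/413343.
  ∫_0^5/3 (u')² dx = ∫_0^5/3 (x^4 - 20*x^3/9 + 100*x^2/81) dx. Term by term:
    ∫_0^5/3 x^4 dx = 625/243;  ∫_0^5/3 -20*x^3/9 dx = -3125/729;  ∫_0^5/3 100*x^2/81 dx = 12500/6561.
  Sum: 625/243 − 3125/729 + 12500/6561 = 1250/6561.
∫_0^5/3 u² dx = 15625/413343, so ||u||_L² = 125*sqrt(7)/1701.
∫_0^5/3 (u')² dx = 1250/6561, so ||u'||_L² = 25*sqrt(2)/81.
Ratio ||u||_L² / ||u'||_L² = 5*sqrt(14)/42.
Sharp Poincaré constant on H^1_0(0, 5/3) is C_P = L/π = 5/(3*π), achieved by sin(3*π/5·x).
A polynomial bump cannot attain the sharp Poincaré constant (only the first sine eigenfunction does), so the ratio is strictly less than C_P, consistent with ||u||_L² ≤ C_P ||u'||_L².


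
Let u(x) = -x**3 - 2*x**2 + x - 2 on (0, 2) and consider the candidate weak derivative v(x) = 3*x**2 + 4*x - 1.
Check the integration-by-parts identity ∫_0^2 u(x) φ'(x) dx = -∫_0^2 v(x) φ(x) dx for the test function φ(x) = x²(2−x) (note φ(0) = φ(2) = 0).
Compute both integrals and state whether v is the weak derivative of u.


LHS = 172/15, RHS = -172/15. No, v is not the weak derivative of u.

u(x) = -x**3 - 2*x**2 + x - 2, classical derivative u'(x) = -3*x**2 - 4*x + 1.
φ(x) = x²(2−x), so φ'(x) = x*(4 - 3*x).
Note φ(0) = φ(2) = 0, so the boundary term u·φ vanishes.
LHS = ∫_0^2 u(x) φ'(x) dx = ∫_0^2 (3*x^5 + 2*x^4 - 11*x^3 + 10*x^2 - 8*x) dx. Term by term:
  ∫_0^2 3*x^5 dx = 32;  ∫_0^2 2*x^4 dx = 64/5;  ∫_0^2 -11*x^3 dx = -44;
  ∫_0^2 10*x^2 dx = 80/3;  ∫_0^2 -8*x dx = -16.
Sum: 32 + 64/5 − 44 + 80/3 − 16 = 172/15.
So LHS = 172/15.
∫_0^2 v(x) φ(x) dx = ∫_0^2 (-3*x^5 + 2*x^4 + 9*x^3 - 2*x^2) dx. Term by term:
  ∫_0^2 -3*x^5 dx = -32;  ∫_0^2 2*x^4 dx = 64/5;  ∫_0^2 9*x^3 dx = 36;
  ∫_0^2 -2*x^2 dx = -16/3.
Sum: -32 + 64/5 + 36 − 16/3 = 172/15.
So RHS = -∫_0^2 v(x) φ(x) dx = -172/15.
LHS − RHS = 344/15 ≠ 0, so the identity fails.
(For a valid weak derivative the identity must hold for EVERY test function, in particular this one. The failure shows v is NOT the weak derivative of u.)
Correct weak derivative would be u'(x) = -3*x**2 - 4*x + 1.


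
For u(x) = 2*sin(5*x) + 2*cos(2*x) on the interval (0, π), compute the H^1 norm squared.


||u||_{H^1(0,π)}^2 = 400/21 + 62*π

u'(x) = -4*sin(2*x) + 10*cos(5*x).
Expand u² and (u')² and integrate term by term on (0, π), using: for integers n ≥ 1, ∫_0^π sin²(nx) dx = ∫_0^π cos²(nx) dx = π/2; for n ≠ n', ∫_0^π sin(nx)sin(n'x) dx = ∫_0^π cos(nx)cos(n'x) dx = 0; and by product-to-sum, ∫_0^π sin(nx)cos(n'x) dx = ½∫_0^π [sin((n+n')x) + sin((n−n')x)] dx, which is 0 when n+n' is even and 2n/(n²−n'²) when n+n' is odd (it need not vanish on (0, π)).
  u² squared terms: (2)²·∫cos(2x)² dx = 4·π/2 = 2*π;  (2)²·∫sin(5x)² dx = 4·π/2 = 2*π.
  u² cross terms: 2·(2)·(2)·∫cos(2x)·sin(5x) dx = 8·(10/21) = 80/21.
  So ∫_0^π u² dx = 2*π + 2*π + 80/21 = 80/21 + 4*π.
  (u')² squared terms: (-4)²·∫sin(2x)² dx = 16·π/2 = 8*π;  (10)²·∫cos(5x)² dx = 100·π/2 = 50*π.
  (u')² cross terms: 2·(-4)·(10)·∫sin(2x)·cos(5x) dx = -80·(-4/21) = 320/21.
  So ∫_0^π (u')² dx = 8*π + 50*π + 320/21 = 320/21 + 58*π.
||u||_{H^1}^2 = (80/21 + 4*π) + (320/21 + 58*π) = 400/21 + 62*π.


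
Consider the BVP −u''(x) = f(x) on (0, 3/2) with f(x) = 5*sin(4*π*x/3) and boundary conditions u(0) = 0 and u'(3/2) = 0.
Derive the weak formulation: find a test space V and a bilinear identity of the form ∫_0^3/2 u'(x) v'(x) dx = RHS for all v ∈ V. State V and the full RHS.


V = {v ∈ H^1(0, 3/2) : v(0) = 0} (test functions vanish at x = 0 where u is specified); weak form: ∫_0^3/2 u'v' dx = ∫_0^3/2 (5*sin(4*π*x/3)) v dx for all v ∈ V.

Multiply both sides by a test function v and integrate from 0 to 3/2:
  ∫_0^3/2 −u''(x) v(x) dx = ∫_0^3/2 f(x) v(x) dx.
Integrate the LHS by parts once:
  ∫_0^3/2 −u'' v dx = −[u'(x) v(x)]_0^3/2 + ∫_0^3/2 u'(x) v'(x) dx.
Thus ∫_0^3/2 u'(x) v'(x) dx = ∫_0^3/2 f(x) v(x) dx + [u'(x) v(x)]_0^3/2.
Choose V so that boundary terms are either known or forced to vanish.
Mixed BC: u(0) = 0 (Dirichlet) and u'(3/2) = 0 (Neumann). Define V = {v ∈ H^1(0, 3/2) : v(0) = 0}. Then [u' v]_0^3/2 = u'(3/2)·v(3/2) − u'(0)·0 = 0.
Weak formulation: find u (satisfying any essential BC) such that ∫_0^3/2 u'(x) v'(x) dx = ∫_0^3/2 f v dx for all v ∈ V (Dirichlet at 0 absorbed into V; the Neumann datum at x = 3/2 is zero, so no boundary term remains).
Substituting f(x) = 5*sin(4*π*x/3), the right-hand side is ∫_0^3/2 (5*sin(4*π*x/3)) v dx.


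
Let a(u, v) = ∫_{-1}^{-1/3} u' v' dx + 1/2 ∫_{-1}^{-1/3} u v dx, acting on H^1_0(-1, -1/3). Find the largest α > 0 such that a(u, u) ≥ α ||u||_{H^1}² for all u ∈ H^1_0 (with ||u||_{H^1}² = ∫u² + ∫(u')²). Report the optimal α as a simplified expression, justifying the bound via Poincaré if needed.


α = (2 + 9*π^2)/(4 + 9*π^2)

Coercivity of a(·,·) on H^1_0(-1, -1/3) means a(u, u) ≥ α ||u||_{H^1}² for every u ∈ H^1_0.
The interval has length L = 2/3, and Poincaré/coercivity depend only on L. Here a(u, u) = ∫(u')² + (1/2)·∫u².
Here 0 < c = 1/2 < 1. The condition a(u,u) ≥ α||u||_{H^1}² reads (1−α)∫(u')² ≥ (α−c)∫u². Any admissible α is ≤ 1 (rapidly oscillating u have ∫u²/∫(u')² → 0), and α = 1 would force 0 ≥ (1−c)∫u², impossible since c < 1; so 1−α > 0. By the sharp Poincaré inequality on H^1_0 of an interval of length L, ∫(u')² ≥ (π/L)²∫u² with equality for the first sine mode sin(π(x−x₀)/L) (x₀ the left endpoint), so the inequality holds for all u iff (1−α)(π/L)² ≥ α − c, i.e. α ≤ ((π/L)² + c)/((π/L)² + 1) = (1 + c(L/π)²)/(1 + (L/π)²). With (π/L)² = 9*π^2/4 and c = 1/2, the largest admissible constant is α = ((π/L)² + c)/((π/L)² + 1).
Simplifying, α = (2 + 9*π^2)/(4 + 9*π^2).


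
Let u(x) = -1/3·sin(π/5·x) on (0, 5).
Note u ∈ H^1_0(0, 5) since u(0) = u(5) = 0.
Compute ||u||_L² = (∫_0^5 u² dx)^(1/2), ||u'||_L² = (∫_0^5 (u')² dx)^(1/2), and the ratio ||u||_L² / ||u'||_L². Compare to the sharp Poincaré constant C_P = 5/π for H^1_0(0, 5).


||u||_L² / ||u'||_L² = 5/π = C_P.

u(x) = -1/3·sin(π/5·x), so u'(x) = -π*cos(π*x/5)/15.
Writing u(x) = A·sin(kπx/L) with A = -1/3 and k = 1, use ∫_0^L sin²(kπx/L) dx = L/2 and ∫_0^L cos²(kπx/L) dx = L/2.
u² = 1/9·sin²(π/5·x) and (u')² = π^2/225·cos²(π/5·x), and each of sin², cos² integrates to L/2 = 5/2 over (0, 5).
∫_0^5 u² dx = 5/18, so ||u||_L² = sqrt(10)/6.
∫_0^5 (u')² dx = π^2/90, so ||u'||_L² = sqrt(10)*π/30.
Ratio ||u||_L² / ||u'||_L² = 5/π.
Sharp Poincaré constant on H^1_0(0, 5) is C_P = L/π = 5/π, achieved by sin(π/5·x).
This is the k = 1 eigenfunction (up to amplitude), so the ratio equals the sharp Poincaré constant exactly.


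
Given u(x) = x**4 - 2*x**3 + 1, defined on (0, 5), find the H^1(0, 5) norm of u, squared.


||u||_{H^1}^2 = 18023755/126

The H^1 norm (squared) on an interval (0, L) is
  ||u||_{H^1}^2 = ∫_0^L u(x)^2 dx + ∫_0^L u'(x)^2 dx.
Compute u'(x) = 4*x**3 - 6*x**2.
Then u(x)^2 = x**8 - 4*x**7 + 4*x**6 + 2*x**4 - 4*x**3 + 1 and u'(x)^2 = 16*x**6 - 48*x**5 + 36*x**4.
Integrate each monomial from 0 to 5 using ∫_0^5 c·x^n dx = c·5^(n+1)/(n+1):
  ∫_0^5 u(x)^2 dx = ∫_0^5 (x^8 - 4*x^7 + 4*x^6 + 2*x^4 - 4*x^3 + 1) dx. Term by term:
    ∫_0^5 x^8 dx = 1953125/9;  ∫_0^5 -4*x^7 dx = -390625/2;  ∫_0^5 4*x^6 dx = 312500/7;
    ∫_0^5 2*x^4 dx = 1250;  ∫_0^5 -4*x^3 dx = -625;  ∫_0^5 1 dx = 5.
  Sum: 1953125/9 − 390625/2 + 312500/7 + 1250 − 625 + 5 = 8438755/126.
  ∫_0^5 u'(x)^2 dx = ∫_0^5 (16*x^6 - 48*x^5 + 36*x^4) dx. Term by term:
    ∫_0^5 16*x^6 dx = 1250000/7;  ∫_0^5 -48*x^5 dx = -125000;  ∫_0^5 36*x^4 dx = 22500.
  Sum: 1250000/7 − 125000 + 22500 = 532500/7.
Adding: ||u||_{H^1}^2 = 8438755/126 + 532500/7 = 18023755/126.


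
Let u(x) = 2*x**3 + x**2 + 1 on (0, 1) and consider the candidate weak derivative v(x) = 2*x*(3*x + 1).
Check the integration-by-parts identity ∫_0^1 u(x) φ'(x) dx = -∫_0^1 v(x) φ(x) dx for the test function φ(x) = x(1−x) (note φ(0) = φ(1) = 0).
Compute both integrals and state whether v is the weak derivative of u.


LHS = -7/15, RHS = -7/15. Yes, v = u' weakly.

u(x) = 2*x**3 + x**2 + 1, classical derivative u'(x) = 6*x**2 + 2*x.
φ(x) = x(1−x), so φ'(x) = 1 - 2*x.
Note φ(0) = φ(1) = 0, so the boundary term u·φ vanishes.
LHS = ∫_0^1 u(x) φ'(x) dx = ∫_0^1 (-4*x^4 + x^2 - 2*x + 1) dx. Term by term:
  ∫_0^1 -4*x^4 dx = -4/5;  ∫_0^1 x^2 dx = 1/3;  ∫_0^1 -2*x dx = -1;
  ∫_0^1 1 dx = 1.
Sum: -4/5 + 1/3 − 1 + 1 = -7/15.
So LHS = -7/15.
∫_0^1 v(x) φ(x) dx = ∫_0^1 (-6*x^4 + 4*x^3 + 2*x^2) dx. Term by term:
  ∫_0^1 -6*x^4 dx = -6/5;  ∫_0^1 4*x^3 dx = 1;  ∫_0^1 2*x^2 dx = 2/3.
Sum: -6/5 + 1 + 2/3 = 7/15.
So RHS = -∫_0^1 v(x) φ(x) dx = -7/15.
LHS = RHS, so the identity holds for this test φ.
Moreover u is smooth here and v(x) = u'(x) = 6*x**2 + 2*x pointwise, so the identity holds for every test function. Hence v is the weak derivative of u.


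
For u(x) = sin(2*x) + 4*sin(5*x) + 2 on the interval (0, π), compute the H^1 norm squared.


||u||_{H^1(0,π)}^2 = 32/5 + 429*π/2

u'(x) = 2*cos(2*x) + 20*cos(5*x).
Expand u² and (u')² and integrate term by term on (0, π), using: for integers n ≥ 1, ∫_0^π sin²(nx) dx = ∫_0^π cos²(nx) dx = π/2; for n ≠ n', ∫_0^π sin(nx)sin(n'x) dx = ∫_0^π cos(nx)cos(n'x) dx = 0; and by product-to-sum, ∫_0^π sin(nx)cos(n'x) dx = ½∫_0^π [sin((n+n')x) + sin((n−n')x)] dx, which is 0 when n+n' is even and 2n/(n²−n'²) when n+n' is odd (it need not vanish on (0, π)). For the constant mode: ∫_0^π 1 dx = π, ∫_0^π cos(nx) dx = 0, ∫_0^π sin(nx) dx = (1−(−1)^n)/n.
  u² squared terms: (2)²·∫1 dx = 4·π = 4*π;  (4)²·∫sin(5x)² dx = 16·π/2 = 8*π;  (1)²·∫sin(2x)² dx = 1·π/2 = π/2.
  u² cross terms: 2·(2)·(4)·∫1·sin(5x) dx = 16·(2/5) = 32/5;  2·(2)·(1)·∫1·sin(2x) dx = 4·(0) = 0;  2·(4)·(1)·∫sin(5x)·sin(2x) dx = 8·(0) = 0.
  So ∫_0^π u² dx = 4*π + 8*π + π/2 + 32/5 + 0 + 0 = 32/5 + 25*π/2.
  (u')² squared terms: (2)²·∫cos(2x)² dx = 4·π/2 = 2*π;  (20)²·∫cos(5x)² dx = 400·π/2 = 200*π.
  (u')² cross terms: 2·(2)·(20)·∫cos(2x)·cos(5x) dx = 80·(0) = 0.
  So ∫_0^π (u')² dx = 2*π + 200*π + 0 = 202*π.
||u||_{H^1}^2 = (32/5 + 25*π/2) + (202*π) = 32/5 + 429*π/2.


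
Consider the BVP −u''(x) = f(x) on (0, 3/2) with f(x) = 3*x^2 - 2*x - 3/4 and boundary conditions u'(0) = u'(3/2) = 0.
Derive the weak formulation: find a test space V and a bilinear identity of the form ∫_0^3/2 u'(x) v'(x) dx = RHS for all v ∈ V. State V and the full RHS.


V = H^1(0, 3/2) (no boundary constraint on v; u is determined up to an additive constant); weak form: ∫_0^3/2 u'v' dx = ∫_0^3/2 (3*x^2 - 2*x - 3/4) v dx for all v ∈ V.

Multiply both sides by a test function v and integrate from 0 to 3/2:
  ∫_0^3/2 −u''(x) v(x) dx = ∫_0^3/2 f(x) v(x) dx.
Integrate the LHS by parts once:
  ∫_0^3/2 −u'' v dx = −[u'(x) v(x)]_0^3/2 + ∫_0^3/2 u'(x) v'(x) dx.
Thus ∫_0^3/2 u'(x) v'(x) dx = ∫_0^3/2 f(x) v(x) dx + [u'(x) v(x)]_0^3/2.
Choose V so that boundary terms are either known or forced to vanish.
u has homogeneous Neumann: u'(0) = u'(3/2) = 0. So [u' v]_0^3/2 = 0·v(3/2) − 0·v(0) = 0 for any v; take V = H^1(0, 3/2).
Weak formulation: find u (satisfying any essential BC) such that ∫_0^3/2 u'(x) v'(x) dx = ∫_0^3/2 f v dx for all v ∈ V (homogeneous Neumann, so boundary terms vanish).
Substituting f(x) = 3*x^2 - 2*x - 3/4, the right-hand side is ∫_0^3/2 (3*x^2 - 2*x - 3/4) v dx.
Compatibility check (pure Neumann): taking v ≡ 1 ∈ V gives 0 = ∫_0^3/2 f dx + (0) − (0), i.e. ∫_0^3/2 f dx must equal u'(0) − u'(3/2) = 0. Indeed ∫_0^3/2 (3*x^2 - 2*x - 3/4) dx = 0, so the data are compatible. The solution is then unique only up to an additive constant (fix it e.g. by requiring ∫_0^3/2 u dx = 0).


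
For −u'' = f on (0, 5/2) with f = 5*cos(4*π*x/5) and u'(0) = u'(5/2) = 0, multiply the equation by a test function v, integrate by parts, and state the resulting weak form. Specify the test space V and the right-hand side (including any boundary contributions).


V = H^1(0, 5/2) (no boundary constraint on v; u is determined up to an additive constant); weak form: ∫_0^5/2 u'v' dx = ∫_0^5/2 (5*cos(4*π*x/5)) v dx for all v ∈ V.

Multiply both sides by a test function v and integrate from 0 to 5/2:
  ∫_0^5/2 −u''(x) v(x) dx = ∫_0^5/2 f(x) v(x) dx.
Integrate the LHS by parts once:
  ∫_0^5/2 −u'' v dx = −[u'(x) v(x)]_0^5/2 + ∫_0^5/2 u'(x) v'(x) dx.
Thus ∫_0^5/2 u'(x) v'(x) dx = ∫_0^5/2 f(x) v(x) dx + [u'(x) v(x)]_0^5/2.
Choose V so that boundary terms are either known or forced to vanish.
u has homogeneous Neumann: u'(0) = u'(5/2) = 0. So [u' v]_0^5/2 = 0·v(5/2) − 0·v(0) = 0 for any v; take V = H^1(0, 5/2).
Weak formulation: find u (satisfying any essential BC) such that ∫_0^5/2 u'(x) v'(x) dx = ∫_0^5/2 f v dx for all v ∈ V (homogeneous Neumann, so boundary terms vanish).
Substituting f(x) = 5*cos(4*π*x/5), the right-hand side is ∫_0^5/2 (5*cos(4*π*x/5)) v dx.
Compatibility check (pure Neumann): taking v ≡ 1 ∈ V gives 0 = ∫_0^5/2 f dx + (0) − (0), i.e. ∫_0^5/2 f dx must equal u'(0) − u'(5/2) = 0. Indeed ∫_0^5/2 (5*cos(4*π*x/5)) dx = 0, so the data are compatible. The solution is then unique only up to an additive constant (fix it e.g. by requiring ∫_0^5/2 u dx = 0).


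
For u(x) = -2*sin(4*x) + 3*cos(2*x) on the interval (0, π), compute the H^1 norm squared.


||u||_{H^1(0,π)}^2 = 113*π/2

u'(x) = -6*sin(2*x) - 8*cos(4*x).
Expand u² and (u')² and integrate term by term on (0, π), using: for integers n ≥ 1, ∫_0^π sin²(nx) dx = ∫_0^π cos²(nx) dx = π/2; for n ≠ n', ∫_0^π sin(nx)sin(n'x) dx = ∫_0^π cos(nx)cos(n'x) dx = 0; and by product-to-sum, ∫_0^π sin(nx)cos(n'x) dx = ½∫_0^π [sin((n+n')x) + sin((n−n')x)] dx, which is 0 when n+n' is even and 2n/(n²−n'²) when n+n' is odd (it need not vanish on (0, π)).
  u² squared terms: (-2)²·∫sin(4x)² dx = 4·π/2 = 2*π;  (3)²·∫cos(2x)² dx = 9·π/2 = 9*π/2.
  u² cross terms: 2·(-2)·(3)·∫sin(4x)·cos(2x) dx = -12·(0) = 0.
  So ∫_0^π u² dx = 2*π + 9*π/2 + 0 = 13*π/2.
  (u')² squared terms: (-8)²·∫cos(4x)² dx = 64·π/2 = 32*π;  (-6)²·∫sin(2x)² dx = 36·π/2 = 18*π.
  (u')² cross terms: 2·(-8)·(-6)·∫cos(4x)·sin(2x) dx = 96·(0) = 0.
  So ∫_0^π (u')² dx = 32*π + 18*π + 0 = 50*π.
||u||_{H^1}^2 = (13*π/2) + (50*π) = 113*π/2.


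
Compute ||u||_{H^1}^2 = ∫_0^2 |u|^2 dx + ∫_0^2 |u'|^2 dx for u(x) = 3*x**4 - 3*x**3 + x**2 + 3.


||u||_{H^1}^2 = 131386/105

The H^1 norm (squared) on an interval (0, L) is
  ||u||_{H^1}^2 = ∫_0^L u(x)^2 dx + ∫_0^L u'(x)^2 dx.
Compute u'(x) = 12*x**3 - 9*x**2 + 2*x.
Then u(x)^2 = 9*x**8 - 18*x**7 + 15*x**6 - 6*x**5 + 19*x**4 - 18*x**3 + 6*x**2 + 9 and u'(x)^2 = 144*x**6 - 216*x**5 + 129*x**4 - 36*x**3 + 4*x**2.
Integrate each monomial from 0 to 2 using ∫_0^2 c·x^n dx = c·2^(n+1)/(n+1):
  ∫_0^2 u(x)^2 dx = ∫_0^2 (9*x^8 - 18*x^7 + 15*x^6 - 6*x^5 + 19*x^4 - 18*x^3 + 6*x^2 + 9) dx. Term by term:
    ∫_0^2 9*x^8 dx = 512;  ∫_0^2 -18*x^7 dx = -576;  ∫_0^2 15*x^6 dx = 1920/7;
    ∫_0^2 -6*x^5 dx = -64;  ∫_0^2 19*x^4 dx = 608/5;  ∫_0^2 -18*x^3 dx = -72;
    ∫_0^2 6*x^2 dx = 16;  ∫_0^2 9 dx = 18.
  Sum: 512 − 576 + 1920/7 − 64 + 608/5 − 72 + 16 + 18 = 8046/35.
  ∫_0^2 u'(x)^2 dx = ∫_0^2 (144*x^6 - 216*x^5 + 129*x^4 - 36*x^3 + 4*x^2) dx. Term by term:
    ∫_0^2 144*x^6 dx = 18432/7;  ∫_0^2 -216*x^5 dx = -2304;  ∫_0^2 129*x^4 dx = 4128/5;
    ∫_0^2 -36*x^3 dx = -144;  ∫_0^2 4*x^2 dx = 32/3.
  Sum: 18432/7 − 2304 + 4128/5 − 144 + 32/3 = 107248/105.
Adding: ||u||_{H^1}^2 = 8046/35 + 107248/105 = 131386/105.


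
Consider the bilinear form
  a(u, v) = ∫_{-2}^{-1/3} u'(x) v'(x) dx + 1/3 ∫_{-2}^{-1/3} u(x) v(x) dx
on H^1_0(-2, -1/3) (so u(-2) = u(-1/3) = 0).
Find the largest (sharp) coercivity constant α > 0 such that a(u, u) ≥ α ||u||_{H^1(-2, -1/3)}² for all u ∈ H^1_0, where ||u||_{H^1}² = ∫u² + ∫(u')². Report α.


α = (25 + 27*π^2)/(3*(25 + 9*π^2))

Coercivity of a(·,·) on H^1_0(-2, -1/3) means a(u, u) ≥ α ||u||_{H^1}² for every u ∈ H^1_0.
The interval has length L = 5/3, and Poincaré/coercivity depend only on L. Here a(u, u) = ∫(u')² + (1/3)·∫u².
Here 0 < c = 1/3 < 1. The condition a(u,u) ≥ α||u||_{H^1}² reads (1−α)∫(u')² ≥ (α−c)∫u². Any admissible α is ≤ 1 (rapidly oscillating u have ∫u²/∫(u')² → 0), and α = 1 would force 0 ≥ (1−c)∫u², impossible since c < 1; so 1−α > 0. By the sharp Poincaré inequality on H^1_0 of an interval of length L, ∫(u')² ≥ (π/L)²∫u² with equality for the first sine mode sin(π(x−x₀)/L) (x₀ the left endpoint), so the inequality holds for all u iff (1−α)(π/L)² ≥ α − c, i.e. α ≤ ((π/L)² + c)/((π/L)² + 1) = (1 + c(L/π)²)/(1 + (L/π)²). With (π/L)² = 9*π^2/25 and c = 1/3, the largest admissible constant is α = ((π/L)² + c)/((π/L)² + 1).
Simplifying, α = (25 + 27*π^2)/(3*(25 + 9*π^2)).


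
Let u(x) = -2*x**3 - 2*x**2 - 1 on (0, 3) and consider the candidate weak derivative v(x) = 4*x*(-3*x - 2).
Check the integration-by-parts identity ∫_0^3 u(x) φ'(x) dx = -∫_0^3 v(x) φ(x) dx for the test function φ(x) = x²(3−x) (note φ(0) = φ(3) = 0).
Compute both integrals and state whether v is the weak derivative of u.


LHS = 972/5, RHS = 1944/5. No, v is not the weak derivative of u.

u(x) = -2*x**3 - 2*x**2 - 1, classical derivative u'(x) = -6*x**2 - 4*x.
φ(x) = x²(3−x), so φ'(x) = 3*x*(2 - x).
Note φ(0) = φ(3) = 0, so the boundary term u·φ vanishes.
LHS = ∫_0^3 u(x) φ'(x) dx = ∫_0^3 (6*x^5 - 6*x^4 - 12*x^3 + 3*x^2 - 6*x) dx. Term by term:
  ∫_0^3 6*x^5 dx = 729;  ∫_0^3 -6*x^4 dx = -1458/5;  ∫_0^3 -12*x^3 dx = -243;
  ∫_0^3 3*x^2 dx = 27;  ∫_0^3 -6*x dx = -27.
Sum: 729 − 1458/5 − 243 + 27 − 27 = 972/5.
So LHS = 972/5.
∫_0^3 v(x) φ(x) dx = ∫_0^3 (12*x^5 - 28*x^4 - 24*x^3) dx. Term by term:
  ∫_0^3 12*x^5 dx = 1458;  ∫_0^3 -28*x^4 dx = -6804/5;  ∫_0^3 -24*x^3 dx = -486.
Sum: 1458 − 6804/5 − 486 = -1944/5.
So RHS = -∫_0^3 v(x) φ(x) dx = 1944/5.
LHS − RHS = -972/5 ≠ 0, so the identity fails.
(For a valid weak derivative the identity must hold for EVERY test function, in particular this one. The failure shows v is NOT the weak derivative of u.)
Correct weak derivative would be u'(x) = -6*x**2 - 4*x.


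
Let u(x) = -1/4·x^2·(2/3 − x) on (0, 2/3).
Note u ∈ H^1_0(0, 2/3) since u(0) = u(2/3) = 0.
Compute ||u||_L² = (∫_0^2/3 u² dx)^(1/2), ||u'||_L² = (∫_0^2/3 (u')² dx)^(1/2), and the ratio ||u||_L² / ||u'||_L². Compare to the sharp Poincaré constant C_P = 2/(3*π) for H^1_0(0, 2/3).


||u||_L² / ||u'||_L² = sqrt(14)/21 < C_P = 2/(3*π).

u(x) = -1/4·x^2·(2/3 − x), so u'(x) = x*(9*x - 4)/12.
u(x) = -1/4·x^2·(2/3 − x) vanishes at x = 0 and x = 2/3, so u ∈ H^1_0(0, 2/3). Differentiate via the product rule and integrate the resulting polynomials term by term.
  ∫_0^2/3 u² dx = ∫_0^2/3 (x^6/16 - x^5/12 + x^4/36) dx. Term by term:
    ∫_0^2/3 x^6/16 dx = 8/15309;  ∫_0^2/3 -x^5/12 dx = -8/6561;  ∫_0^2/3 x^4/36 dx = 8/10935.
  Sum: 8/15309 − 8/6561 + 8/10935 = 8/229635.
  ∫_0^2/3 (u')² dx = ∫_0^2/3 (9*x^4/16 - x^3/2 + x^2/9) dx. Term by term:
    ∫_0^2/3 9*x^4/16 dx = 2/135;  ∫_0^2/3 -x^3/2 dx = -2/81;  ∫_0^2/3 x^2/9 dx = 8/729.
  Sum: 2/135 − 2/81 + 8/729 = 4/3645.
∫_0^2/3 u² dx = 8/229635, so ||u||_L² = 2*sqrt(70)/2835.
∫_0^2/3 (u')² dx = 4/3645, so ||u'||_L² = 2*sqrt(5)/135.
Ratio ||u||_L² / ||u'||_L² = sqrt(14)/21.
Sharp Poincaré constant on H^1_0(0, 2/3) is C_P = L/π = 2/(3*π), achieved by sin(3*π/2·x).
A polynomial bump cannot attain the sharp Poincaré constant (only the first sine eigenfunction does), so the ratio is strictly less than C_P, consistent with ||u||_L² ≤ C_P ||u'||_L².


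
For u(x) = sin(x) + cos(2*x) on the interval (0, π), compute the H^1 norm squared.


||u||_{H^1(0,π)}^2 = -20/3 + 7*π/2

u'(x) = -2*sin(2*x) + cos(x).
Expand u² and (u')² and integrate term by term on (0, π), using: for integers n ≥ 1, ∫_0^π sin²(nx) dx = ∫_0^π cos²(nx) dx = π/2; for n ≠ n', ∫_0^π sin(nx)sin(n'x) dx = ∫_0^π cos(nx)cos(n'x) dx = 0; and by product-to-sum, ∫_0^π sin(nx)cos(n'x) dx = ½∫_0^π [sin((n+n')x) + sin((n−n')x)] dx, which is 0 when n+n' is even and 2n/(n²−n'²) when n+n' is odd (it need not vanish on (0, π)).
  u² squared terms: (1)²·∫cos(2x)² dx = 1·π/2 = π/2;  (1)²·∫sin(x)² dx = 1·π/2 = π/2.
  u² cross terms: 2·(1)·(1)·∫cos(2x)·sin(x) dx = 2·(-2/3) = -4/3.
  So ∫_0^π u² dx = π/2 + π/2 − 4/3 = -4/3 + π.
  (u')² squared terms: (-2)²·∫sin(2x)² dx = 4·π/2 = 2*π;  (1)²·∫cos(x)² dx = 1·π/2 = π/2.
  (u')² cross terms: 2·(-2)·(1)·∫sin(2x)·cos(x) dx = -4·(4/3) = -16/3.
  So ∫_0^π (u')² dx = 2*π + π/2 − 16/3 = -16/3 + 5*π/2.
||u||_{H^1}^2 = (-4/3 + π) + (-16/3 + 5*π/2) = -20/3 + 7*π/2.


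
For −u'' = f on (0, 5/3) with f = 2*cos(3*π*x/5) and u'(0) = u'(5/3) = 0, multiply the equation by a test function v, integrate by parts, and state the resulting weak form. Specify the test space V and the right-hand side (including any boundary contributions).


V = H^1(0, 5/3) (no boundary constraint on v; u is determined up to an additive constant); weak form: ∫_0^5/3 u'v' dx = ∫_0^5/3 (2*cos(3*π*x/5)) v dx for all v ∈ V.

Multiply both sides by a test function v and integrate from 0 to 5/3:
  ∫_0^5/3 −u''(x) v(x) dx = ∫_0^5/3 f(x) v(x) dx.
Integrate the LHS by parts once:
  ∫_0^5/3 −u'' v dx = −[u'(x) v(x)]_0^5/3 + ∫_0^5/3 u'(x) v'(x) dx.
Thus ∫_0^5/3 u'(x) v'(x) dx = ∫_0^5/3 f(x) v(x) dx + [u'(x) v(x)]_0^5/3.
Choose V so that boundary terms are either known or forced to vanish.
u has homogeneous Neumann: u'(0) = u'(5/3) = 0. So [u' v]_0^5/3 = 0·v(5/3) − 0·v(0) = 0 for any v; take V = H^1(0, 5/3).
Weak formulation: find u (satisfying any essential BC) such that ∫_0^5/3 u'(x) v'(x) dx = ∫_0^5/3 f v dx for all v ∈ V (homogeneous Neumann, so boundary terms vanish).
Substituting f(x) = 2*cos(3*π*x/5), the right-hand side is ∫_0^5/3 (2*cos(3*π*x/5)) v dx.
Compatibility check (pure Neumann): taking v ≡ 1 ∈ V gives 0 = ∫_0^5/3 f dx + (0) − (0), i.e. ∫_0^5/3 f dx must equal u'(0) − u'(5/3) = 0. Indeed ∫_0^5/3 (2*cos(3*π*x/5)) dx = 0, so the data are compatible. The solution is then unique only up to an additive constant (fix it e.g. by requiring ∫_0^5/3 u dx = 0).


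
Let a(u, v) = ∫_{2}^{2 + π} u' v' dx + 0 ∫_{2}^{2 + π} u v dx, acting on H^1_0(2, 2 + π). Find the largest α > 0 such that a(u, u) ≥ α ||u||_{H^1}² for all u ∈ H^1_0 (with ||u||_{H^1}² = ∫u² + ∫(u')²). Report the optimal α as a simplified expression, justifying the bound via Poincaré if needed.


α = 1/2

Coercivity of a(·,·) on H^1_0(2, 2 + π) means a(u, u) ≥ α ||u||_{H^1}² for every u ∈ H^1_0.
The interval has length L = π, and Poincaré/coercivity depend only on L. Here a(u, u) = ∫(u')² + (0)·∫u².
Here c = 0, so a(u,u) = ∫(u')² alone. The condition a(u,u) ≥ α||u||_{H^1}² reads (1−α)∫(u')² ≥ (α−c)∫u². Any admissible α is ≤ 1 (rapidly oscillating u have ∫u²/∫(u')² → 0), and α = 1 would force 0 ≥ (1−c)∫u², impossible since c < 1; so 1−α > 0. By the sharp Poincaré inequality on H^1_0 of an interval of length L, ∫(u')² ≥ (π/L)²∫u² with equality for the first sine mode sin(π(x−x₀)/L) (x₀ the left endpoint), so the inequality holds for all u iff (1−α)(π/L)² ≥ α − c, i.e. α ≤ ((π/L)² + c)/((π/L)² + 1) = (1 + c(L/π)²)/(1 + (L/π)²). (Direct route, valid since c ≤ 0: Poincaré gives c∫u² ≥ c(L/π)²∫(u')², so a(u,u) ≥ (1 + c(L/π)²)∫(u')², while ||u||_{H^1}² ≤ (1 + (L/π)²)∫(u')²; dividing yields the same α.) With (π/L)² = 1 and c = 0, the largest admissible constant is α = ((π/L)² + c)/((π/L)² + 1).
Simplifying, α = 1/2.
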